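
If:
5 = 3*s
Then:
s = 5/3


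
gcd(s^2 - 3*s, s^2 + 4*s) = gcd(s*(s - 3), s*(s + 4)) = s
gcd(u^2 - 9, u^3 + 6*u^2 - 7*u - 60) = u - 3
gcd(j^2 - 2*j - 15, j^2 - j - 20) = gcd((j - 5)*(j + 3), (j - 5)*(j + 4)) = j - 5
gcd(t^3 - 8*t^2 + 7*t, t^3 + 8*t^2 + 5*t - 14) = t - 1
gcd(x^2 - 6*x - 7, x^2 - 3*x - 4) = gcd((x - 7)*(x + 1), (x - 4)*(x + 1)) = x + 1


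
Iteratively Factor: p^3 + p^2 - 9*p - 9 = (p + 1)*(p^2 - 9) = (p + 1)*(p + 3)*(p - 3)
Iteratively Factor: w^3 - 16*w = (w)*(w^2 - 16) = w*(w - 4)*(w + 4)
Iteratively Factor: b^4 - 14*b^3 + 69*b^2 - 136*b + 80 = (b - 4)*(b^3 - 10*b^2 + 29*b - 20) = (b - 4)*(b - 1)*(b^2 - 9*b + 20) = (b - 5)*(b - 4)*(b - 1)*(b - 4)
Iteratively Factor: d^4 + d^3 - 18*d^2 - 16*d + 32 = (d - 1)*(d^3 + 2*d^2 - 16*d - 32) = (d - 1)*(d + 2)*(d^2 - 16) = (d - 1)*(d + 2)*(d + 4)*(d - 4)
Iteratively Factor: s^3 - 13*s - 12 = (s + 3)*(s^2 - 3*s - 4) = (s - 4)*(s + 3)*(s + 1)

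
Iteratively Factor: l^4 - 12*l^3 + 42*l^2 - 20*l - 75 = (l - 5)*(l^3 - 7*l^2 + 7*l + 15) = (l - 5)^2*(l^2 - 2*l - 3) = (l - 5)^2*(l + 1)*(l - 3)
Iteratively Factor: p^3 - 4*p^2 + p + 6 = (p + 1)*(p^2 - 5*p + 6) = (p - 2)*(p + 1)*(p - 3)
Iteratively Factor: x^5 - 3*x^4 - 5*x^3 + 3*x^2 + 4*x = (x)*(x^4 - 3*x^3 - 5*x^2 + 3*x + 4) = x*(x - 1)*(x^3 - 2*x^2 - 7*x - 4) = x*(x - 1)*(x + 1)*(x^2 - 3*x - 4) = x*(x - 4)*(x - 1)*(x + 1)*(x + 1)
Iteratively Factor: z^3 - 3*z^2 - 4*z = (z - 4)*(z^2 + z) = z*(z - 4)*(z + 1)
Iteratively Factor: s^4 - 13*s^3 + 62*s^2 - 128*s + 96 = (s - 2)*(s^3 - 11*s^2 + 40*s - 48) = (s - 4)*(s - 2)*(s^2 - 7*s + 12) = (s - 4)^2*(s - 2)*(s - 3)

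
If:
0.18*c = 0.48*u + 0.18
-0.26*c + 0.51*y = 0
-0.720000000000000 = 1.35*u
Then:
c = -0.42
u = -0.53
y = -0.22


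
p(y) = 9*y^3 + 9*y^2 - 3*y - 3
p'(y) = 27*y^2 + 18*y - 3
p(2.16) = 123.21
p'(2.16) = 161.85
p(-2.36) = -64.09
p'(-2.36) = 104.90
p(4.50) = 985.88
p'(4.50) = 624.75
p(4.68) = 1102.61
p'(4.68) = 672.60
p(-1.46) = -7.44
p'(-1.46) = 28.27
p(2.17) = 124.83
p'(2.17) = 163.20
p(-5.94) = -1553.89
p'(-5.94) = 842.74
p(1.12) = 17.57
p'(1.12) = 51.03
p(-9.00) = -5808.00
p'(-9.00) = 2022.00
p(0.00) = -3.00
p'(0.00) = -3.00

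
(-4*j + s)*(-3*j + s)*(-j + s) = -12*j^3 + 19*j^2*s - 8*j*s^2 + s^3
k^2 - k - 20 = (k - 5)*(k + 4)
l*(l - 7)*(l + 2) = l^3 - 5*l^2 - 14*l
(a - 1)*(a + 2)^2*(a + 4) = a^4 + 7*a^3 + 12*a^2 - 4*a - 16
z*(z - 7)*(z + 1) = z^3 - 6*z^2 - 7*z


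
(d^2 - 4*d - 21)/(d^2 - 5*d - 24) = (d - 7)/(d - 8)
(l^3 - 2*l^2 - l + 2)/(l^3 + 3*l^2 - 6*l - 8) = (l - 1)/(l + 4)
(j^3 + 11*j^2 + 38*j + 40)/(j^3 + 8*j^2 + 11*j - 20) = (j + 2)/(j - 1)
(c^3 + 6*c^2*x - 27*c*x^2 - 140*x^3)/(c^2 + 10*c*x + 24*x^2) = (c^2 + 2*c*x - 35*x^2)/(c + 6*x)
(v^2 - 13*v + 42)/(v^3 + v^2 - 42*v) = (v - 7)/(v*(v + 7))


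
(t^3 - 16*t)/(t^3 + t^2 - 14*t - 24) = t*(t + 4)/(t^2 + 5*t + 6)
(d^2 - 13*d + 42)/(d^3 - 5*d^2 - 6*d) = (d - 7)/(d*(d + 1))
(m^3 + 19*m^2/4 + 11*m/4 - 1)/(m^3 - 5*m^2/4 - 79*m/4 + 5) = (m + 1)/(m - 5)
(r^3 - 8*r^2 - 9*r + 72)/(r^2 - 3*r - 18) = (r^2 - 11*r + 24)/(r - 6)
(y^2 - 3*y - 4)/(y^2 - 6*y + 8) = (y + 1)/(y - 2)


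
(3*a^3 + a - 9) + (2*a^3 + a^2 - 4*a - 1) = 5*a^3 + a^2 - 3*a - 10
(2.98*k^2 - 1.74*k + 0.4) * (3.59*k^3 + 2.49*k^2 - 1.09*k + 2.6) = 10.6982*k^5 + 1.1736*k^4 - 6.1448*k^3 + 10.6406*k^2 - 4.96*k + 1.04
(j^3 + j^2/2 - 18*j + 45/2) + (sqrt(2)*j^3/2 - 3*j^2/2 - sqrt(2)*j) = sqrt(2)*j^3/2 + j^3 - j^2 - 18*j - sqrt(2)*j + 45/2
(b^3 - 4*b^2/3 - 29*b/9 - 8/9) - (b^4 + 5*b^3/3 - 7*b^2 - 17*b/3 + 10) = -b^4 - 2*b^3/3 + 17*b^2/3 + 22*b/9 - 98/9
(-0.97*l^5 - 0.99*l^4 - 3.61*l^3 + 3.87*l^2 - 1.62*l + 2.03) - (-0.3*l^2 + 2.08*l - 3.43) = -0.97*l^5 - 0.99*l^4 - 3.61*l^3 + 4.17*l^2 - 3.7*l + 5.46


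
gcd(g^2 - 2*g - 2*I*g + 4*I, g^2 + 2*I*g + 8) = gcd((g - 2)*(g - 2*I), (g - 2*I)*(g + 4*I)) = g - 2*I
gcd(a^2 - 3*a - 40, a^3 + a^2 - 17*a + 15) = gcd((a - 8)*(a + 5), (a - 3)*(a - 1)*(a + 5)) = a + 5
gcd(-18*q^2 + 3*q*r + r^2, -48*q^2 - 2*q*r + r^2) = 6*q + r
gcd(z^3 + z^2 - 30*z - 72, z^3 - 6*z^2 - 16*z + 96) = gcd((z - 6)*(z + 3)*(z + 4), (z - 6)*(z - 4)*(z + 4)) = z^2 - 2*z - 24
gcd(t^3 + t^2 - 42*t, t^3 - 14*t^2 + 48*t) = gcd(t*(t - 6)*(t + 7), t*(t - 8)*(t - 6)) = t^2 - 6*t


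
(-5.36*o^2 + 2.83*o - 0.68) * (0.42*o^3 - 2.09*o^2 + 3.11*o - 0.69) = -2.2512*o^5 + 12.391*o^4 - 22.8699*o^3 + 13.9209*o^2 - 4.0675*o + 0.4692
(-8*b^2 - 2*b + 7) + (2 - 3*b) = -8*b^2 - 5*b + 9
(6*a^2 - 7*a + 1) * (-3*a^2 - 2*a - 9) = -18*a^4 + 9*a^3 - 43*a^2 + 61*a - 9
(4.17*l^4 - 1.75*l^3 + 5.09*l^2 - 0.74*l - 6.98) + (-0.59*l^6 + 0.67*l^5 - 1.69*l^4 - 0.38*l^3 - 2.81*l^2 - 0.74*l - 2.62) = -0.59*l^6 + 0.67*l^5 + 2.48*l^4 - 2.13*l^3 + 2.28*l^2 - 1.48*l - 9.6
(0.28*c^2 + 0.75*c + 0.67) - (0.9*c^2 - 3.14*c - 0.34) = -0.62*c^2 + 3.89*c + 1.01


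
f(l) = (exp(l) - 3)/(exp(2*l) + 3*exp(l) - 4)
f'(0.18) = 12.25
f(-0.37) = 1.59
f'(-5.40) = 0.00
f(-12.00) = 0.75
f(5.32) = 0.00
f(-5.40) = 0.75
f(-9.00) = 0.75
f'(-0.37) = 2.84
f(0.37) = -0.64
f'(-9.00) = 0.00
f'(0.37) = 2.82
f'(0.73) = 0.64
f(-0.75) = 1.07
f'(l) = (exp(l) - 3)*(-2*exp(2*l) - 3*exp(l))/(exp(2*l) + 3*exp(l) - 4)^2 + exp(l)/(exp(2*l) + 3*exp(l) - 4)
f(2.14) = 0.06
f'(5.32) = -0.00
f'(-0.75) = 0.65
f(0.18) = -1.76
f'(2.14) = -0.02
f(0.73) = -0.14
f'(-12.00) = 0.00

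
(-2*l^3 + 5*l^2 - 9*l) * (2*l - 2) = -4*l^4 + 14*l^3 - 28*l^2 + 18*l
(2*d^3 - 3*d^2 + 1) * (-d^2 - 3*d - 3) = -2*d^5 - 3*d^4 + 3*d^3 + 8*d^2 - 3*d - 3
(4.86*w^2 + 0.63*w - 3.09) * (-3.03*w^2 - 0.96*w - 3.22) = -14.7258*w^4 - 6.5745*w^3 - 6.8913*w^2 + 0.9378*w + 9.9498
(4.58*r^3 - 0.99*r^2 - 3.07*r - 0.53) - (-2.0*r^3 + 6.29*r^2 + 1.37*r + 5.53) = 6.58*r^3 - 7.28*r^2 - 4.44*r - 6.06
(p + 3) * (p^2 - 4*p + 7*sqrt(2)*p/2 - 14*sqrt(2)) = p^3 - p^2 + 7*sqrt(2)*p^2/2 - 12*p - 7*sqrt(2)*p/2 - 42*sqrt(2)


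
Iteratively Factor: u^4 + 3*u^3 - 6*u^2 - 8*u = (u + 4)*(u^3 - u^2 - 2*u) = (u + 1)*(u + 4)*(u^2 - 2*u) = u*(u + 1)*(u + 4)*(u - 2)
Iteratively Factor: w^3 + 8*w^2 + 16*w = (w)*(w^2 + 8*w + 16) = w*(w + 4)*(w + 4)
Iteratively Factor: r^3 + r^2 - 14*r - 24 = (r + 3)*(r^2 - 2*r - 8) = (r + 2)*(r + 3)*(r - 4)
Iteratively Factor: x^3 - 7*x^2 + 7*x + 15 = (x - 5)*(x^2 - 2*x - 3) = (x - 5)*(x + 1)*(x - 3)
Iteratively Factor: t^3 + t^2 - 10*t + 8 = (t - 1)*(t^2 + 2*t - 8) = (t - 2)*(t - 1)*(t + 4)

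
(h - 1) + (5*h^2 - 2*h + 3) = 5*h^2 - h + 2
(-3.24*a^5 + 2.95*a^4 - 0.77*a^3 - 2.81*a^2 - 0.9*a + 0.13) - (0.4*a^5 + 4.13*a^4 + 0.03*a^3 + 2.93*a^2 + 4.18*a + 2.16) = -3.64*a^5 - 1.18*a^4 - 0.8*a^3 - 5.74*a^2 - 5.08*a - 2.03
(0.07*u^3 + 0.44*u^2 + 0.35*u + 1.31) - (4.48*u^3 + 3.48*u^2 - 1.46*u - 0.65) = -4.41*u^3 - 3.04*u^2 + 1.81*u + 1.96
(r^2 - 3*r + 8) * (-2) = -2*r^2 + 6*r - 16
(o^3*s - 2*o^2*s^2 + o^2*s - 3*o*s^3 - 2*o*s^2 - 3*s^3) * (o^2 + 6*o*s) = o^5*s + 4*o^4*s^2 + o^4*s - 15*o^3*s^3 + 4*o^3*s^2 - 18*o^2*s^4 - 15*o^2*s^3 - 18*o*s^4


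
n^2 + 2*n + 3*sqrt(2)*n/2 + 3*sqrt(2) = (n + 2)*(n + 3*sqrt(2)/2)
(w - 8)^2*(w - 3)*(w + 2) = w^4 - 17*w^3 + 74*w^2 + 32*w - 384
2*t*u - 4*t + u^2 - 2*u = (2*t + u)*(u - 2)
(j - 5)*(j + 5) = j^2 - 25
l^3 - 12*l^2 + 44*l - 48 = (l - 6)*(l - 4)*(l - 2)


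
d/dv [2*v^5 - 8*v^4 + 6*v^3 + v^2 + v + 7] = 10*v^4 - 32*v^3 + 18*v^2 + 2*v + 1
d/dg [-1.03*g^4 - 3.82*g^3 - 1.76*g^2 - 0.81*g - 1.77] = -4.12*g^3 - 11.46*g^2 - 3.52*g - 0.81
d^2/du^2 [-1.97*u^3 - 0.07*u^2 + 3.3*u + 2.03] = -11.82*u - 0.14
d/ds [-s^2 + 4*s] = 4 - 2*s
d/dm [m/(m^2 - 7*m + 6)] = (6 - m^2)/(m^4 - 14*m^3 + 61*m^2 - 84*m + 36)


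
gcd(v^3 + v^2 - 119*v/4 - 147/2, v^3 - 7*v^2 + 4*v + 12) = v - 6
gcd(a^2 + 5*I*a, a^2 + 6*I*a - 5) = a + 5*I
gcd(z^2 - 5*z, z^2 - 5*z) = z^2 - 5*z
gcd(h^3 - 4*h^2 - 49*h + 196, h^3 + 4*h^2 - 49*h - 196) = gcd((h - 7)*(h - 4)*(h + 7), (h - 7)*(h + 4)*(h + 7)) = h^2 - 49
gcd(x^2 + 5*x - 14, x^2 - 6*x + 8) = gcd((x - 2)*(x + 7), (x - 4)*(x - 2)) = x - 2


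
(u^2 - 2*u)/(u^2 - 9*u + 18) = u*(u - 2)/(u^2 - 9*u + 18)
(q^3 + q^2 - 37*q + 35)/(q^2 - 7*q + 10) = (q^2 + 6*q - 7)/(q - 2)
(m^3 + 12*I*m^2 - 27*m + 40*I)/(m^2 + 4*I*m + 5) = m + 8*I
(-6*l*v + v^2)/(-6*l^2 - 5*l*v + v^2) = v/(l + v)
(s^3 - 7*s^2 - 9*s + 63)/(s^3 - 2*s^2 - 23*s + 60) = (s^2 - 4*s - 21)/(s^2 + s - 20)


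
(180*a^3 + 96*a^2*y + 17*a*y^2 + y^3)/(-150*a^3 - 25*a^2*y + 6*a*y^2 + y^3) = (6*a + y)/(-5*a + y)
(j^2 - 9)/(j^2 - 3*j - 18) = (j - 3)/(j - 6)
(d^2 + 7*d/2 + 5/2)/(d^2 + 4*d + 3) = (d + 5/2)/(d + 3)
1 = 1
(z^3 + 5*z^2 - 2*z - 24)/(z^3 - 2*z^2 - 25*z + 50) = (z^2 + 7*z + 12)/(z^2 - 25)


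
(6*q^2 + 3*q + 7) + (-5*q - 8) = 6*q^2 - 2*q - 1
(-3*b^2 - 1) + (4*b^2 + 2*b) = b^2 + 2*b - 1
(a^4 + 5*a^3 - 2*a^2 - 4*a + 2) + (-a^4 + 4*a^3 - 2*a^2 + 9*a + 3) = 9*a^3 - 4*a^2 + 5*a + 5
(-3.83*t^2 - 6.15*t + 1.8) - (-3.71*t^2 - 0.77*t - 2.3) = -0.12*t^2 - 5.38*t + 4.1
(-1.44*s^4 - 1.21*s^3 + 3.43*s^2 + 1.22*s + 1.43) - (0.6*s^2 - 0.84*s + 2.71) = -1.44*s^4 - 1.21*s^3 + 2.83*s^2 + 2.06*s - 1.28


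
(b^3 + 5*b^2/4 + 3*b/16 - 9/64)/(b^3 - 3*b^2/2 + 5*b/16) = (16*b^2 + 24*b + 9)/(4*b*(4*b - 5))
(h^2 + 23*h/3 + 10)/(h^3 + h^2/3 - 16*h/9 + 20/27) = 9*(h + 6)/(9*h^2 - 12*h + 4)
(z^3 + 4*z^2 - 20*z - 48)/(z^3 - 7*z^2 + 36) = (z^2 + 2*z - 24)/(z^2 - 9*z + 18)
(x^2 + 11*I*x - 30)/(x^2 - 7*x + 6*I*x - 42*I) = (x + 5*I)/(x - 7)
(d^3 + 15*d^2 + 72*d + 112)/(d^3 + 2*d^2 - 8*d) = (d^2 + 11*d + 28)/(d*(d - 2))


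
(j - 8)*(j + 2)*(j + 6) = j^3 - 52*j - 96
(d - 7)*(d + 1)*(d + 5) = d^3 - d^2 - 37*d - 35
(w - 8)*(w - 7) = w^2 - 15*w + 56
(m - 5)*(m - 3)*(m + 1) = m^3 - 7*m^2 + 7*m + 15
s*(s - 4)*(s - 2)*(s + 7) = s^4 + s^3 - 34*s^2 + 56*s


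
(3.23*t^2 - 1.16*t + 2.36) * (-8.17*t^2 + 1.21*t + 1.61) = -26.3891*t^4 + 13.3855*t^3 - 15.4845*t^2 + 0.988*t + 3.7996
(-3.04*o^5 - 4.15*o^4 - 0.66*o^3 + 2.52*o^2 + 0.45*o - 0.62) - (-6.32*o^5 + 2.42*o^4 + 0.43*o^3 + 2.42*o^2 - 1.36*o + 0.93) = 3.28*o^5 - 6.57*o^4 - 1.09*o^3 + 0.1*o^2 + 1.81*o - 1.55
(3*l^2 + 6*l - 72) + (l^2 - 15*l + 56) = 4*l^2 - 9*l - 16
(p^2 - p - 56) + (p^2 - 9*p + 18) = 2*p^2 - 10*p - 38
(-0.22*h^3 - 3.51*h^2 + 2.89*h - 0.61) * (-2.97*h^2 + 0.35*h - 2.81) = 0.6534*h^5 + 10.3477*h^4 - 9.1936*h^3 + 12.6863*h^2 - 8.3344*h + 1.7141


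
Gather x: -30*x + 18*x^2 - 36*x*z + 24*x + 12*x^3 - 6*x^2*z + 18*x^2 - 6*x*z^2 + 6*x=12*x^3 + x^2*(36 - 6*z) + x*(-6*z^2 - 36*z)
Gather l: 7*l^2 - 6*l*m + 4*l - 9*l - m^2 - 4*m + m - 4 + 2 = 7*l^2 + l*(-6*m - 5) - m^2 - 3*m - 2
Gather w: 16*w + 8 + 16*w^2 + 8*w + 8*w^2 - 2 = 24*w^2 + 24*w + 6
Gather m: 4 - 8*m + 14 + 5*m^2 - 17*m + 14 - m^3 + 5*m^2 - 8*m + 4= -m^3 + 10*m^2 - 33*m + 36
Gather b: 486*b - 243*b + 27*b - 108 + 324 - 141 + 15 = 270*b + 90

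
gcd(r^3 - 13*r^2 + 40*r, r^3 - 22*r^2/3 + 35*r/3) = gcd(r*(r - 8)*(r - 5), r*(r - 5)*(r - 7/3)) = r^2 - 5*r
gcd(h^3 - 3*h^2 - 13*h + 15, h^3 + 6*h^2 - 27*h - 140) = h - 5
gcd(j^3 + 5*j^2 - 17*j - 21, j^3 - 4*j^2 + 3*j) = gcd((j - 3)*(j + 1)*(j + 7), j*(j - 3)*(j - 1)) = j - 3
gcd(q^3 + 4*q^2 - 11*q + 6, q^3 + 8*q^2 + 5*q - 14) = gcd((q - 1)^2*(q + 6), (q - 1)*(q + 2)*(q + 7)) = q - 1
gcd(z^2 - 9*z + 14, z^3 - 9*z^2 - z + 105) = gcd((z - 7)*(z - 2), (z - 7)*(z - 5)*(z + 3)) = z - 7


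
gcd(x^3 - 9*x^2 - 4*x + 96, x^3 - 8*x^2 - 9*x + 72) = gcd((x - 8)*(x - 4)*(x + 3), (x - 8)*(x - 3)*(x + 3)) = x^2 - 5*x - 24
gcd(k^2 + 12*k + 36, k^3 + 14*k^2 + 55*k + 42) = k + 6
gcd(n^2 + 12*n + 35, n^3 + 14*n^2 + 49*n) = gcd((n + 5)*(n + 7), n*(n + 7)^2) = n + 7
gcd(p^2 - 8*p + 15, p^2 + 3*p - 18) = p - 3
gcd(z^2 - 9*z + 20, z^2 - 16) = z - 4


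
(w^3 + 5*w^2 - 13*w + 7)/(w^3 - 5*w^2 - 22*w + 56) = (w^3 + 5*w^2 - 13*w + 7)/(w^3 - 5*w^2 - 22*w + 56)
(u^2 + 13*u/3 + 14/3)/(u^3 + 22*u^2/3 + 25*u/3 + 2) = (3*u^2 + 13*u + 14)/(3*u^3 + 22*u^2 + 25*u + 6)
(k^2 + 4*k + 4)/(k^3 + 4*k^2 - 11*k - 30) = (k + 2)/(k^2 + 2*k - 15)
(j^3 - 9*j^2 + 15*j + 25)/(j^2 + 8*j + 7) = (j^2 - 10*j + 25)/(j + 7)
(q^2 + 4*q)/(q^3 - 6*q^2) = (q + 4)/(q*(q - 6))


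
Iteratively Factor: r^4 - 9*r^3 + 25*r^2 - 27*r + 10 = (r - 2)*(r^3 - 7*r^2 + 11*r - 5) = (r - 5)*(r - 2)*(r^2 - 2*r + 1) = (r - 5)*(r - 2)*(r - 1)*(r - 1)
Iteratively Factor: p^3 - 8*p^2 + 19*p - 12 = (p - 4)*(p^2 - 4*p + 3) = (p - 4)*(p - 1)*(p - 3)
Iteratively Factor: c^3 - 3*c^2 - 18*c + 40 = (c + 4)*(c^2 - 7*c + 10) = (c - 2)*(c + 4)*(c - 5)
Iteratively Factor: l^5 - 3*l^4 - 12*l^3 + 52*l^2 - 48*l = (l)*(l^4 - 3*l^3 - 12*l^2 + 52*l - 48) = l*(l - 3)*(l^3 - 12*l + 16) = l*(l - 3)*(l - 2)*(l^2 + 2*l - 8) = l*(l - 3)*(l - 2)*(l + 4)*(l - 2)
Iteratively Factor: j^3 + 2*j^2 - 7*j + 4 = (j + 4)*(j^2 - 2*j + 1) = (j - 1)*(j + 4)*(j - 1)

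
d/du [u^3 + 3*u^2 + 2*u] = 3*u^2 + 6*u + 2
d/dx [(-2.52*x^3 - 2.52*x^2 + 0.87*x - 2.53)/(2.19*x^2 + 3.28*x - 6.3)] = (-5.5188*x^4 - 16.5312*x^3 + 37.4571*x^2 + 42.8334*x + 2.8174)/(4.7961*x^4 + 14.3664*x^3 - 16.8356*x^2 - 41.328*x + 39.69)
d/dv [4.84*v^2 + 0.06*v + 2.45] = 9.68*v + 0.06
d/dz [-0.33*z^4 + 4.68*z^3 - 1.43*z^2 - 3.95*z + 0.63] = -1.32*z^3 + 14.04*z^2 - 2.86*z - 3.95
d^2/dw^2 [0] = 0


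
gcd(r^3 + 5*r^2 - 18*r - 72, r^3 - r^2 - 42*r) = r + 6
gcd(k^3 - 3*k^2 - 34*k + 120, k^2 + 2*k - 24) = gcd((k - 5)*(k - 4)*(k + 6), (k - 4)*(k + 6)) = k^2 + 2*k - 24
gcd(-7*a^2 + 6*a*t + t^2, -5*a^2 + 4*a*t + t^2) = -a + t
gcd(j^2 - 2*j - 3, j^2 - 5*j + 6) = j - 3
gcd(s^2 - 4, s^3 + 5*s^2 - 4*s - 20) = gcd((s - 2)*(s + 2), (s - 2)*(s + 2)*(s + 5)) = s^2 - 4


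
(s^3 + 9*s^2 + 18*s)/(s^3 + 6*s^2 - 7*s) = (s^2 + 9*s + 18)/(s^2 + 6*s - 7)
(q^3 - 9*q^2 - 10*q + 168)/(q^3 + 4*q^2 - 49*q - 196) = (q - 6)/(q + 7)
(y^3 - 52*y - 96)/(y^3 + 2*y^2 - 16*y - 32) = (y^2 - 2*y - 48)/(y^2 - 16)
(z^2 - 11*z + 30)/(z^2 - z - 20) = (z - 6)/(z + 4)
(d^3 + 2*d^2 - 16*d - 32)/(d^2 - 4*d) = d + 6 + 8/d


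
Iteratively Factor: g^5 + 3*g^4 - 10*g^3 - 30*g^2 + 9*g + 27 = (g - 1)*(g^4 + 4*g^3 - 6*g^2 - 36*g - 27) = (g - 1)*(g + 3)*(g^3 + g^2 - 9*g - 9) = (g - 1)*(g + 1)*(g + 3)*(g^2 - 9) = (g - 1)*(g + 1)*(g + 3)^2*(g - 3)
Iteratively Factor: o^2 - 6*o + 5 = (o - 1)*(o - 5)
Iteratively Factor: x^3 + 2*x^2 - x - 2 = (x + 1)*(x^2 + x - 2) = (x - 1)*(x + 1)*(x + 2)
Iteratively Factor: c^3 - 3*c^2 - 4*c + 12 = (c + 2)*(c^2 - 5*c + 6) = (c - 2)*(c + 2)*(c - 3)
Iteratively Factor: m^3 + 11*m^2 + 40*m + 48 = (m + 3)*(m^2 + 8*m + 16) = (m + 3)*(m + 4)*(m + 4)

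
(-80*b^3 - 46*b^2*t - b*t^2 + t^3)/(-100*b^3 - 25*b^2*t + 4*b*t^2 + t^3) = (-16*b^2 - 6*b*t + t^2)/(-20*b^2 - b*t + t^2)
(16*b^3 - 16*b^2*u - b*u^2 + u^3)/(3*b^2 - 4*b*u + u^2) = (-16*b^2 + u^2)/(-3*b + u)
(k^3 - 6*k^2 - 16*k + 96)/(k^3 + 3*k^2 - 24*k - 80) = (k^2 - 10*k + 24)/(k^2 - k - 20)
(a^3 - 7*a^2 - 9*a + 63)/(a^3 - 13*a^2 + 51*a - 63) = (a + 3)/(a - 3)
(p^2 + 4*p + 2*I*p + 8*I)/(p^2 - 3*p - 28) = (p + 2*I)/(p - 7)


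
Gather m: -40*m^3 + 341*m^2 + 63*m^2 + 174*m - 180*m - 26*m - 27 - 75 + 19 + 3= -40*m^3 + 404*m^2 - 32*m - 80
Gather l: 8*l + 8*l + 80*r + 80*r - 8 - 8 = 16*l + 160*r - 16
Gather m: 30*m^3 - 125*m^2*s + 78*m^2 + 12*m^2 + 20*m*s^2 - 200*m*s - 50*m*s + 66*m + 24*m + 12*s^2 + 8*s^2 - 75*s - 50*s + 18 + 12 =30*m^3 + m^2*(90 - 125*s) + m*(20*s^2 - 250*s + 90) + 20*s^2 - 125*s + 30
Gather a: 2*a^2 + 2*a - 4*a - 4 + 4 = 2*a^2 - 2*a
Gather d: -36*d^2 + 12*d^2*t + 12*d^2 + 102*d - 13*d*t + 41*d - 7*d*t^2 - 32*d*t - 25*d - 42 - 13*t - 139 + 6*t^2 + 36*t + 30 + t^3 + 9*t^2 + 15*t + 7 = d^2*(12*t - 24) + d*(-7*t^2 - 45*t + 118) + t^3 + 15*t^2 + 38*t - 144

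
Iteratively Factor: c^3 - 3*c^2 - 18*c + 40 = (c + 4)*(c^2 - 7*c + 10) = (c - 2)*(c + 4)*(c - 5)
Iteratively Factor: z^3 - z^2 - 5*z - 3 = (z + 1)*(z^2 - 2*z - 3) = (z + 1)^2*(z - 3)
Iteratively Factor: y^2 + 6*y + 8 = (y + 2)*(y + 4)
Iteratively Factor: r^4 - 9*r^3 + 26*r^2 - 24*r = (r)*(r^3 - 9*r^2 + 26*r - 24) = r*(r - 3)*(r^2 - 6*r + 8) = r*(r - 3)*(r - 2)*(r - 4)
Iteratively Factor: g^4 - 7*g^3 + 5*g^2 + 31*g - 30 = (g - 5)*(g^3 - 2*g^2 - 5*g + 6) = (g - 5)*(g - 1)*(g^2 - g - 6) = (g - 5)*(g - 3)*(g - 1)*(g + 2)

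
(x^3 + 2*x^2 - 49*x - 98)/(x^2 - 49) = x + 2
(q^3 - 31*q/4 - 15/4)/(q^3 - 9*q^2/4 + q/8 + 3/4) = 2*(2*q^2 - q - 15)/(4*q^2 - 11*q + 6)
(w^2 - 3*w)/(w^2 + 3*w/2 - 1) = 2*w*(w - 3)/(2*w^2 + 3*w - 2)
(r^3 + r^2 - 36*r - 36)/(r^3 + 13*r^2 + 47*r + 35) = (r^2 - 36)/(r^2 + 12*r + 35)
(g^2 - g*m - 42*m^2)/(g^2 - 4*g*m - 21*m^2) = (g + 6*m)/(g + 3*m)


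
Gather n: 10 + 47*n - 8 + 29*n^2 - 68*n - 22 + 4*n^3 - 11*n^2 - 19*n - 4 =4*n^3 + 18*n^2 - 40*n - 24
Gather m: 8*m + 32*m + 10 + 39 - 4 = 40*m + 45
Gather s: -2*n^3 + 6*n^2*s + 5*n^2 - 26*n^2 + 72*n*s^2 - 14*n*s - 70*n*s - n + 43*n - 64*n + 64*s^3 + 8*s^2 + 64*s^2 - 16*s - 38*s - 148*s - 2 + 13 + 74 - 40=-2*n^3 - 21*n^2 - 22*n + 64*s^3 + s^2*(72*n + 72) + s*(6*n^2 - 84*n - 202) + 45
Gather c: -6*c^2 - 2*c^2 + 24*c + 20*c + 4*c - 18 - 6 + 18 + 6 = -8*c^2 + 48*c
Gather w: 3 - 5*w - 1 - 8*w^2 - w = -8*w^2 - 6*w + 2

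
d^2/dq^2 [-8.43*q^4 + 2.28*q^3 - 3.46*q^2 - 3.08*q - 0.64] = -101.16*q^2 + 13.68*q - 6.92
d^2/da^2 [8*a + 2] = 0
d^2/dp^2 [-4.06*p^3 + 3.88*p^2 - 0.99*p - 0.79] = 7.76 - 24.36*p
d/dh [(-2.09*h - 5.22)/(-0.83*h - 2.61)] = (0.931509*h + 2.929203)/(0.83*h + 2.61)^3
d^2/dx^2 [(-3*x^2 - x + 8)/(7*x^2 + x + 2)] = 4*(-14*x^3 + 651*x^2 + 105*x - 57)/(343*x^6 + 147*x^5 + 315*x^4 + 85*x^3 + 90*x^2 + 12*x + 8)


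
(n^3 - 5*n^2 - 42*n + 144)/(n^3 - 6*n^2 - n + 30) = (n^2 - 2*n - 48)/(n^2 - 3*n - 10)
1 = 1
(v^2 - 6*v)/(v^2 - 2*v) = (v - 6)/(v - 2)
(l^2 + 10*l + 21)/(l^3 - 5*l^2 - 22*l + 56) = (l^2 + 10*l + 21)/(l^3 - 5*l^2 - 22*l + 56)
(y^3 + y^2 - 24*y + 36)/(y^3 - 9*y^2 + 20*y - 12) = (y^2 + 3*y - 18)/(y^2 - 7*y + 6)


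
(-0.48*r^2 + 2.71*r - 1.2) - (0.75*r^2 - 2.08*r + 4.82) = -1.23*r^2 + 4.79*r - 6.02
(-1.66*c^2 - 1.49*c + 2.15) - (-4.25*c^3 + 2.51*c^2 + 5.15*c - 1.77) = 4.25*c^3 - 4.17*c^2 - 6.64*c + 3.92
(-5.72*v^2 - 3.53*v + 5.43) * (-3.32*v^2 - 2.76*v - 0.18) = 18.9904*v^4 + 27.5068*v^3 - 7.2552*v^2 - 14.3514*v - 0.9774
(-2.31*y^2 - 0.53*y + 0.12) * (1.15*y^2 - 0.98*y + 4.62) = -2.6565*y^4 + 1.6543*y^3 - 10.0148*y^2 - 2.5662*y + 0.5544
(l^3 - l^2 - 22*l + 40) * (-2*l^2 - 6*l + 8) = -2*l^5 - 4*l^4 + 58*l^3 + 44*l^2 - 416*l + 320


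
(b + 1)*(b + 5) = b^2 + 6*b + 5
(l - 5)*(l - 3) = l^2 - 8*l + 15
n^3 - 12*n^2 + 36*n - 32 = (n - 8)*(n - 2)^2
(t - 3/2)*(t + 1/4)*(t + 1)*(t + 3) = t^4 + 11*t^3/4 - 19*t^2/8 - 21*t/4 - 9/8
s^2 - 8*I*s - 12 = (s - 6*I)*(s - 2*I)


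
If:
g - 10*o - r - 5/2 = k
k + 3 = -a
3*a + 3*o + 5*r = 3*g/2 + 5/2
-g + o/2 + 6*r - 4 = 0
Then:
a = 107*r/123 - 203/246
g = 776*r/123 - 520/123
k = -107*r/123 - 535/246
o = 76*r/123 - 56/123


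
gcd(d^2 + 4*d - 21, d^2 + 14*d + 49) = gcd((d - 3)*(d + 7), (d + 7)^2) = d + 7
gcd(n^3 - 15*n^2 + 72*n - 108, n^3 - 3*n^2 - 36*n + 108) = n^2 - 9*n + 18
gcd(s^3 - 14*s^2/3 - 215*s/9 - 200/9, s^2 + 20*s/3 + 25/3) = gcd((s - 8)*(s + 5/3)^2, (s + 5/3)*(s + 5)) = s + 5/3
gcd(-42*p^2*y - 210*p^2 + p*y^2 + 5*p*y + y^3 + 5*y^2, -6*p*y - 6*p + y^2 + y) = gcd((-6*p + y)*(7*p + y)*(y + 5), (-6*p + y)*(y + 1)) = -6*p + y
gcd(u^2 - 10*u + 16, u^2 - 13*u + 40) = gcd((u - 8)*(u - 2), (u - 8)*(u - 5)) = u - 8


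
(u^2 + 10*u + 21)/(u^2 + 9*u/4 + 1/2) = 4*(u^2 + 10*u + 21)/(4*u^2 + 9*u + 2)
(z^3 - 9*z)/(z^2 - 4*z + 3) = z*(z + 3)/(z - 1)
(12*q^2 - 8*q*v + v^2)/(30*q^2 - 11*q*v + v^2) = (2*q - v)/(5*q - v)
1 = 1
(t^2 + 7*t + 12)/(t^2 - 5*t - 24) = (t + 4)/(t - 8)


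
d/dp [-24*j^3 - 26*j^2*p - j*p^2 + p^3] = -26*j^2 - 2*j*p + 3*p^2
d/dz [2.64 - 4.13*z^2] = -8.26*z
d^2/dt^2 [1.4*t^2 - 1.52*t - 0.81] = 2.80000000000000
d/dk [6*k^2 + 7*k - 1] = 12*k + 7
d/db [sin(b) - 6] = cos(b)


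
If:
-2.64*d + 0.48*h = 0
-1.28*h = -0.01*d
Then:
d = 0.00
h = 0.00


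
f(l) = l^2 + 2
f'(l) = 2*l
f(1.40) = 3.96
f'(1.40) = 2.80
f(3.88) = 17.05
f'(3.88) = 7.76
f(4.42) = 21.54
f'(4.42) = 8.84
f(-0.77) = 2.59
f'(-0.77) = -1.54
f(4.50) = 22.25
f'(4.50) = 9.00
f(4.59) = 23.07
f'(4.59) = 9.18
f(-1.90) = 5.61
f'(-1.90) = -3.80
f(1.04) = 3.08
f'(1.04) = 2.08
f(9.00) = 83.00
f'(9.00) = 18.00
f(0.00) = 2.00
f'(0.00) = 0.00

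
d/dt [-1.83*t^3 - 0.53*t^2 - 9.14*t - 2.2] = -5.49*t^2 - 1.06*t - 9.14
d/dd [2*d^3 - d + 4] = 6*d^2 - 1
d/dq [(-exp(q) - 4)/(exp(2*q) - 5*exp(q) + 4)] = ((exp(q) + 4)*(2*exp(q) - 5) - exp(2*q) + 5*exp(q) - 4)*exp(q)/(exp(2*q) - 5*exp(q) + 4)^2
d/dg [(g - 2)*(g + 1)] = 2*g - 1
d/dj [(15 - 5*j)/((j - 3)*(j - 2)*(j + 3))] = 5*(2*j + 1)/((j - 2)^2*(j + 3)^2)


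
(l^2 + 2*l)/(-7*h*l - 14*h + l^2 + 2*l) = -l/(7*h - l)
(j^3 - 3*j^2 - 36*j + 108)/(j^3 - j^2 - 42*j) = (j^2 - 9*j + 18)/(j*(j - 7))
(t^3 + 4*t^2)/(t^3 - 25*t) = t*(t + 4)/(t^2 - 25)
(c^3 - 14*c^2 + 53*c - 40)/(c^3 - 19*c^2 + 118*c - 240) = (c - 1)/(c - 6)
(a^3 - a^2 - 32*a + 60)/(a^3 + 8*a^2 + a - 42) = (a^2 + a - 30)/(a^2 + 10*a + 21)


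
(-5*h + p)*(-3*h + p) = 15*h^2 - 8*h*p + p^2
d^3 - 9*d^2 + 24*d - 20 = (d - 5)*(d - 2)^2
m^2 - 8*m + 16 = (m - 4)^2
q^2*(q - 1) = q^3 - q^2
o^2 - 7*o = o*(o - 7)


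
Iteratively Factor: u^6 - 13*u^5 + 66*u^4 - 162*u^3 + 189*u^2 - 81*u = (u - 3)*(u^5 - 10*u^4 + 36*u^3 - 54*u^2 + 27*u) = (u - 3)^2*(u^4 - 7*u^3 + 15*u^2 - 9*u) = (u - 3)^2*(u - 1)*(u^3 - 6*u^2 + 9*u) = u*(u - 3)^2*(u - 1)*(u^2 - 6*u + 9) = u*(u - 3)^3*(u - 1)*(u - 3)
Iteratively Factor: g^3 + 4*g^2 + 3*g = (g + 3)*(g^2 + g) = g*(g + 3)*(g + 1)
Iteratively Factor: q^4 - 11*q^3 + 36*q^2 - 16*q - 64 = (q + 1)*(q^3 - 12*q^2 + 48*q - 64) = (q - 4)*(q + 1)*(q^2 - 8*q + 16) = (q - 4)^2*(q + 1)*(q - 4)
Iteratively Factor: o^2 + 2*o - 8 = (o - 2)*(o + 4)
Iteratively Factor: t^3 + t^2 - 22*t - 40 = (t + 4)*(t^2 - 3*t - 10) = (t - 5)*(t + 4)*(t + 2)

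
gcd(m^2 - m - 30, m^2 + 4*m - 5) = m + 5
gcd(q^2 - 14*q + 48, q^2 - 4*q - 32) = q - 8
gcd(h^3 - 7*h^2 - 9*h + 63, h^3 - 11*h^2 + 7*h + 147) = h^2 - 4*h - 21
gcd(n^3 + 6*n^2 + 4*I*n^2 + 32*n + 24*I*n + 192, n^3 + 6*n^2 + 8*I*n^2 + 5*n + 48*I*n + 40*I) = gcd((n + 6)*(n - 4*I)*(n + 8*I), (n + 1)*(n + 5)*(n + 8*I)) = n + 8*I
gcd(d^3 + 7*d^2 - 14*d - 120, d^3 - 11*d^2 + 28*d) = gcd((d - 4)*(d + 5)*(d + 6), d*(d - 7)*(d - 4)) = d - 4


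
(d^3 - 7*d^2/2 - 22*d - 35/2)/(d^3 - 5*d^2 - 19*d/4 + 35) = 2*(d^2 - 6*d - 7)/(2*d^2 - 15*d + 28)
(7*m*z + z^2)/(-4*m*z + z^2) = (7*m + z)/(-4*m + z)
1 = 1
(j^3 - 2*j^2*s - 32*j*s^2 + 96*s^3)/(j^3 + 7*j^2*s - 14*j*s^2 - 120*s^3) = (j - 4*s)/(j + 5*s)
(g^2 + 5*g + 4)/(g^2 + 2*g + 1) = (g + 4)/(g + 1)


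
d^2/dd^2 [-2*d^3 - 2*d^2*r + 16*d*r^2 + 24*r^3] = -12*d - 4*r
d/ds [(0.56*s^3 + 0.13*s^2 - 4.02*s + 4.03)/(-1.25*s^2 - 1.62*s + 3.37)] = (-0.7*s^4 - 1.8144*s^3 + 0.426*s^2 + 10.9512*s - 7.0188)/(1.5625*s^4 + 4.05*s^3 - 5.8006*s^2 - 10.9188*s + 11.3569)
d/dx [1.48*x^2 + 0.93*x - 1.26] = 2.96*x + 0.93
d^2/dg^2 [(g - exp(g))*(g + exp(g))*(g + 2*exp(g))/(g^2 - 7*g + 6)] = 2*(g^6*exp(g) - 2*g^5*exp(2*g) - 14*g^5*exp(g) - 9*g^4*exp(3*g) + 30*g^4*exp(2*g) + 47*g^4*exp(g) + 138*g^3*exp(3*g) - 137*g^3*exp(2*g) + 52*g^3*exp(g) + 43*g^3 - 681*g^2*exp(3*g) + 168*g^2*exp(2*g) - 252*g^2*exp(g) - 126*g^2 + 1164*g*exp(3*g) + 30*g*exp(2*g) + 144*g*exp(g) + 108*g - 662*exp(3*g) - 114*exp(2*g) + 72*exp(g))/(g^6 - 21*g^5 + 165*g^4 - 595*g^3 + 990*g^2 - 756*g + 216)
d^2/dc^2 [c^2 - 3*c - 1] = 2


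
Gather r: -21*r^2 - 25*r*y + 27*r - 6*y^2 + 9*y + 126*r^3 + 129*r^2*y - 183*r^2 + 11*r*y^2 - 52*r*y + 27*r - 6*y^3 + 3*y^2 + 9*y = 126*r^3 + r^2*(129*y - 204) + r*(11*y^2 - 77*y + 54) - 6*y^3 - 3*y^2 + 18*y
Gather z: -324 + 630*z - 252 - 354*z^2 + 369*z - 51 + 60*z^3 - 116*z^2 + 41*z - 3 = 60*z^3 - 470*z^2 + 1040*z - 630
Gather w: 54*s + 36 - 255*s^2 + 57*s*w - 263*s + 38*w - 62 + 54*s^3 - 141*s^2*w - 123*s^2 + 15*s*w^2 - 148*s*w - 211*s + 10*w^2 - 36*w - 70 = 54*s^3 - 378*s^2 - 420*s + w^2*(15*s + 10) + w*(-141*s^2 - 91*s + 2) - 96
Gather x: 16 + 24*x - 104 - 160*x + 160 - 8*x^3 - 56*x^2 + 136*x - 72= -8*x^3 - 56*x^2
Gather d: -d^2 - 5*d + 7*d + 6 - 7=-d^2 + 2*d - 1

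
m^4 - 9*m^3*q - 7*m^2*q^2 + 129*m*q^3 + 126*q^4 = (m - 7*q)*(m - 6*q)*(m + q)*(m + 3*q)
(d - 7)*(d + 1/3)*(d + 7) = d^3 + d^2/3 - 49*d - 49/3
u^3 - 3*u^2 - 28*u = u*(u - 7)*(u + 4)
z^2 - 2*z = z*(z - 2)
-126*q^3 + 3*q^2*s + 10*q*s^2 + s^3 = (-3*q + s)*(6*q + s)*(7*q + s)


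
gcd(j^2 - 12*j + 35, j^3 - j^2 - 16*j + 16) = 1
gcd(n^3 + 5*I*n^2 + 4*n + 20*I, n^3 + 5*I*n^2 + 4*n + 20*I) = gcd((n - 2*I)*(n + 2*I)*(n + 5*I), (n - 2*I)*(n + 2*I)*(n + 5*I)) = n^3 + 5*I*n^2 + 4*n + 20*I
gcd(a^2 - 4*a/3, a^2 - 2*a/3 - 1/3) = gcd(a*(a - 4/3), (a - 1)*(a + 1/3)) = 1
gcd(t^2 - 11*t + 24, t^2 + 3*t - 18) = t - 3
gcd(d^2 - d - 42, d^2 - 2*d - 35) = d - 7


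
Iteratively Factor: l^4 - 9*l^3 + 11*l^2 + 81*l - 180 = (l - 5)*(l^3 - 4*l^2 - 9*l + 36) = (l - 5)*(l + 3)*(l^2 - 7*l + 12) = (l - 5)*(l - 3)*(l + 3)*(l - 4)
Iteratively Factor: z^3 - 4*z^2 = (z - 4)*(z^2) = z*(z - 4)*(z)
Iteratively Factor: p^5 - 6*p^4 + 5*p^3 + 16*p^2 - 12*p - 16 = (p + 1)*(p^4 - 7*p^3 + 12*p^2 + 4*p - 16) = (p - 2)*(p + 1)*(p^3 - 5*p^2 + 2*p + 8) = (p - 4)*(p - 2)*(p + 1)*(p^2 - p - 2) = (p - 4)*(p - 2)*(p + 1)^2*(p - 2)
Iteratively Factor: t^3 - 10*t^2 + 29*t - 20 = (t - 4)*(t^2 - 6*t + 5) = (t - 4)*(t - 1)*(t - 5)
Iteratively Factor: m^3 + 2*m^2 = (m + 2)*(m^2) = m*(m + 2)*(m)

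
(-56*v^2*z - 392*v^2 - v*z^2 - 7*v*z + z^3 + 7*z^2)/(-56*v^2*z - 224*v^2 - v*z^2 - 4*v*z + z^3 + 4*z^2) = (z + 7)/(z + 4)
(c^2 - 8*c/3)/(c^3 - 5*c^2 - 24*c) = (8/3 - c)/(-c^2 + 5*c + 24)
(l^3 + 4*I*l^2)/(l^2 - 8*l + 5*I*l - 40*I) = l^2*(l + 4*I)/(l^2 + l*(-8 + 5*I) - 40*I)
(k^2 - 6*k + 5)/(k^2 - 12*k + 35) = (k - 1)/(k - 7)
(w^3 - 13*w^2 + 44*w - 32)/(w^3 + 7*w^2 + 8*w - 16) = (w^2 - 12*w + 32)/(w^2 + 8*w + 16)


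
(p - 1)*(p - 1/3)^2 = p^3 - 5*p^2/3 + 7*p/9 - 1/9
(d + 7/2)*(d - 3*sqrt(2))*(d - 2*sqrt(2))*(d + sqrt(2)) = d^4 - 4*sqrt(2)*d^3 + 7*d^3/2 - 14*sqrt(2)*d^2 + 2*d^2 + 7*d + 12*sqrt(2)*d + 42*sqrt(2)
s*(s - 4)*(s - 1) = s^3 - 5*s^2 + 4*s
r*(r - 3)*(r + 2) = r^3 - r^2 - 6*r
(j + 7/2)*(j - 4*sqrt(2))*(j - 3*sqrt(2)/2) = j^3 - 11*sqrt(2)*j^2/2 + 7*j^2/2 - 77*sqrt(2)*j/4 + 12*j + 42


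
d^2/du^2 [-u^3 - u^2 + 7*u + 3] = -6*u - 2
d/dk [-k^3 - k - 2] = -3*k^2 - 1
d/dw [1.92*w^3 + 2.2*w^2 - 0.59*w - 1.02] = 5.76*w^2 + 4.4*w - 0.59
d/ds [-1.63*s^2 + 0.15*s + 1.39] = 0.15 - 3.26*s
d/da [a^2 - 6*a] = 2*a - 6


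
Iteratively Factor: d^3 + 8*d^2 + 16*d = (d + 4)*(d^2 + 4*d) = d*(d + 4)*(d + 4)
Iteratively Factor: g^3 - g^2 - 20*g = (g)*(g^2 - g - 20) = g*(g + 4)*(g - 5)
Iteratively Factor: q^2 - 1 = (q + 1)*(q - 1)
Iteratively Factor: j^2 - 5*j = (j)*(j - 5)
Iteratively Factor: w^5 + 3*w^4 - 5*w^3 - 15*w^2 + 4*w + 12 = (w - 2)*(w^4 + 5*w^3 + 5*w^2 - 5*w - 6) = (w - 2)*(w + 3)*(w^3 + 2*w^2 - w - 2) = (w - 2)*(w + 1)*(w + 3)*(w^2 + w - 2) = (w - 2)*(w - 1)*(w + 1)*(w + 3)*(w + 2)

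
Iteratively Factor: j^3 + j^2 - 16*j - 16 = (j + 1)*(j^2 - 16) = (j - 4)*(j + 1)*(j + 4)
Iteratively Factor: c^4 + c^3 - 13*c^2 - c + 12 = (c - 3)*(c^3 + 4*c^2 - c - 4) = (c - 3)*(c + 1)*(c^2 + 3*c - 4) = (c - 3)*(c - 1)*(c + 1)*(c + 4)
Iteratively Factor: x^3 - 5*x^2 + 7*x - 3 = (x - 1)*(x^2 - 4*x + 3) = (x - 1)^2*(x - 3)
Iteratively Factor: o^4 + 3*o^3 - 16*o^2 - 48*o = (o + 4)*(o^3 - o^2 - 12*o) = (o + 3)*(o + 4)*(o^2 - 4*o) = o*(o + 3)*(o + 4)*(o - 4)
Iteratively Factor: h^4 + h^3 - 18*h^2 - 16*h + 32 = (h - 1)*(h^3 + 2*h^2 - 16*h - 32) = (h - 1)*(h + 4)*(h^2 - 2*h - 8) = (h - 1)*(h + 2)*(h + 4)*(h - 4)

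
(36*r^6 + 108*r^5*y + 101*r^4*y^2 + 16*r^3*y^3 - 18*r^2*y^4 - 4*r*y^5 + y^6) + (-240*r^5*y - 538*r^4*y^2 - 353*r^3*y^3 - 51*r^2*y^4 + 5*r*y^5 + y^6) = 36*r^6 - 132*r^5*y - 437*r^4*y^2 - 337*r^3*y^3 - 69*r^2*y^4 + r*y^5 + 2*y^6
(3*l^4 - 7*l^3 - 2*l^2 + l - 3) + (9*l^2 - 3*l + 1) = 3*l^4 - 7*l^3 + 7*l^2 - 2*l - 2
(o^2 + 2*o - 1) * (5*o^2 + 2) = 5*o^4 + 10*o^3 - 3*o^2 + 4*o - 2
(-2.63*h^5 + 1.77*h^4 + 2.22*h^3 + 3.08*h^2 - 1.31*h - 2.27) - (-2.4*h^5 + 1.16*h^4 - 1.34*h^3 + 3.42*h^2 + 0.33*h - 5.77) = -0.23*h^5 + 0.61*h^4 + 3.56*h^3 - 0.34*h^2 - 1.64*h + 3.5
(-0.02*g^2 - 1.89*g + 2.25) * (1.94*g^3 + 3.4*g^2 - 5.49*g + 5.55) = -0.0388*g^5 - 3.7346*g^4 - 1.9512*g^3 + 17.9151*g^2 - 22.842*g + 12.4875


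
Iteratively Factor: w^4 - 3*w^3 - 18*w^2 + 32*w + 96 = (w - 4)*(w^3 + w^2 - 14*w - 24) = (w - 4)*(w + 2)*(w^2 - w - 12) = (w - 4)^2*(w + 2)*(w + 3)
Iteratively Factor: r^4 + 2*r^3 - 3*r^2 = (r)*(r^3 + 2*r^2 - 3*r) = r*(r + 3)*(r^2 - r) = r*(r - 1)*(r + 3)*(r)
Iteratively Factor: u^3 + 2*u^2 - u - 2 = (u + 2)*(u^2 - 1) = (u - 1)*(u + 2)*(u + 1)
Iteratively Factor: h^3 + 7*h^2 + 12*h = (h + 4)*(h^2 + 3*h) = (h + 3)*(h + 4)*(h)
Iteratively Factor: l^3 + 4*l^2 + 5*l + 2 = (l + 1)*(l^2 + 3*l + 2) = (l + 1)*(l + 2)*(l + 1)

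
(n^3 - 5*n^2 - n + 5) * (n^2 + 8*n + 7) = n^5 + 3*n^4 - 34*n^3 - 38*n^2 + 33*n + 35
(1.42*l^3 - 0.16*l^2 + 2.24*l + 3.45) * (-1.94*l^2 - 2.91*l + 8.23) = -2.7548*l^5 - 3.8218*l^4 + 7.8066*l^3 - 14.5282*l^2 + 8.3957*l + 28.3935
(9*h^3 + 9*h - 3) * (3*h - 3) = 27*h^4 - 27*h^3 + 27*h^2 - 36*h + 9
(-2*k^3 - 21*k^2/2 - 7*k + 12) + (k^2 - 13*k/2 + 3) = -2*k^3 - 19*k^2/2 - 27*k/2 + 15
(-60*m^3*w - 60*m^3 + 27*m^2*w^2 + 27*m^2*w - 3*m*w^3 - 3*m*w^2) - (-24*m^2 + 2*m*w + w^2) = -60*m^3*w - 60*m^3 + 27*m^2*w^2 + 27*m^2*w + 24*m^2 - 3*m*w^3 - 3*m*w^2 - 2*m*w - w^2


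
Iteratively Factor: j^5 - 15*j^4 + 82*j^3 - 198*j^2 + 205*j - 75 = (j - 1)*(j^4 - 14*j^3 + 68*j^2 - 130*j + 75) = (j - 5)*(j - 1)*(j^3 - 9*j^2 + 23*j - 15) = (j - 5)*(j - 3)*(j - 1)*(j^2 - 6*j + 5) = (j - 5)*(j - 3)*(j - 1)^2*(j - 5)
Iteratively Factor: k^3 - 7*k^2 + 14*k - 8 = (k - 4)*(k^2 - 3*k + 2) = (k - 4)*(k - 2)*(k - 1)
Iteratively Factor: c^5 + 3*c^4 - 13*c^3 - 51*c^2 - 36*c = (c + 3)*(c^4 - 13*c^2 - 12*c) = (c + 3)^2*(c^3 - 3*c^2 - 4*c) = c*(c + 3)^2*(c^2 - 3*c - 4) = c*(c - 4)*(c + 3)^2*(c + 1)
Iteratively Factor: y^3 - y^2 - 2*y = (y - 2)*(y^2 + y) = (y - 2)*(y + 1)*(y)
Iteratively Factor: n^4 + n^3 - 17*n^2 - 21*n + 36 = (n + 3)*(n^3 - 2*n^2 - 11*n + 12) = (n - 4)*(n + 3)*(n^2 + 2*n - 3) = (n - 4)*(n + 3)^2*(n - 1)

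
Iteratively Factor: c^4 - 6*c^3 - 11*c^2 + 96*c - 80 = (c - 1)*(c^3 - 5*c^2 - 16*c + 80) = (c - 1)*(c + 4)*(c^2 - 9*c + 20) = (c - 5)*(c - 1)*(c + 4)*(c - 4)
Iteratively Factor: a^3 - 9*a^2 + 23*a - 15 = (a - 3)*(a^2 - 6*a + 5) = (a - 5)*(a - 3)*(a - 1)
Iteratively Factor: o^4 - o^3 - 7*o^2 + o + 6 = (o + 1)*(o^3 - 2*o^2 - 5*o + 6) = (o + 1)*(o + 2)*(o^2 - 4*o + 3) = (o - 3)*(o + 1)*(o + 2)*(o - 1)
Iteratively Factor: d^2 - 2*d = (d - 2)*(d)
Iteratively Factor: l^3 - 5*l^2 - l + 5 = (l - 1)*(l^2 - 4*l - 5) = (l - 1)*(l + 1)*(l - 5)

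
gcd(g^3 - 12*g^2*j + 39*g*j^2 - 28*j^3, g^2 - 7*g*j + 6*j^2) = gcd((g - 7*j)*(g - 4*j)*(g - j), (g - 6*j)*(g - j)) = g - j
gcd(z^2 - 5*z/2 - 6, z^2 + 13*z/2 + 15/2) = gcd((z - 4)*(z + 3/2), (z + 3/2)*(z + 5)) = z + 3/2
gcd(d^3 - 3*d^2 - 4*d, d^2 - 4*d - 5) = d + 1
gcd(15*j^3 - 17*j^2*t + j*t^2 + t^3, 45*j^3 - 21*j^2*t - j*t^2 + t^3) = -15*j^2 + 2*j*t + t^2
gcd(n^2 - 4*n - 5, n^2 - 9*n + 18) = 1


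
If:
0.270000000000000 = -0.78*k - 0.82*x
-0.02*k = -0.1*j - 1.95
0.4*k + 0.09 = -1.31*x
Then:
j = -19.58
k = -0.40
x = 0.05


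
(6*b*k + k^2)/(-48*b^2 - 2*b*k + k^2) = -k/(8*b - k)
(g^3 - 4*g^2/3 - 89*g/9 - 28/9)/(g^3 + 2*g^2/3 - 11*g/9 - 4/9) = (3*g^2 - 5*g - 28)/(3*g^2 + g - 4)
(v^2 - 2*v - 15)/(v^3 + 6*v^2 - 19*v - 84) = (v - 5)/(v^2 + 3*v - 28)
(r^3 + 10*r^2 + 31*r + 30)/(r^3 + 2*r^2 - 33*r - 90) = (r + 2)/(r - 6)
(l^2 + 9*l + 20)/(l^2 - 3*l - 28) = (l + 5)/(l - 7)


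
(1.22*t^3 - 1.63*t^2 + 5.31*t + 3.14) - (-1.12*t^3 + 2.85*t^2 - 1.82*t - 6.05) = 2.34*t^3 - 4.48*t^2 + 7.13*t + 9.19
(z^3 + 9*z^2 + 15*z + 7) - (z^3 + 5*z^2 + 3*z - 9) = 4*z^2 + 12*z + 16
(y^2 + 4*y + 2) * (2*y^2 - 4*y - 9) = 2*y^4 + 4*y^3 - 21*y^2 - 44*y - 18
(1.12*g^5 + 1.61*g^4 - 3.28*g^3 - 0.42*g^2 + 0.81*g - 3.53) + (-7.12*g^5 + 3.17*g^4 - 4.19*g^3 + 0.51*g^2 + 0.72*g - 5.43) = -6.0*g^5 + 4.78*g^4 - 7.47*g^3 + 0.09*g^2 + 1.53*g - 8.96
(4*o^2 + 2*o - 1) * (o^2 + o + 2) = 4*o^4 + 6*o^3 + 9*o^2 + 3*o - 2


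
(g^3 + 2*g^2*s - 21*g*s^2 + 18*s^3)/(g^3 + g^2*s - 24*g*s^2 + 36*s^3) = (-g + s)/(-g + 2*s)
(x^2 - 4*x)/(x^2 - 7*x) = (x - 4)/(x - 7)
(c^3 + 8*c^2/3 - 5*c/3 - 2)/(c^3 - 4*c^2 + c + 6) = (c^3 + 8*c^2/3 - 5*c/3 - 2)/(c^3 - 4*c^2 + c + 6)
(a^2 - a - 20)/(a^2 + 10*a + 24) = (a - 5)/(a + 6)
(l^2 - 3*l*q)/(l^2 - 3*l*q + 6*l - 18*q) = l/(l + 6)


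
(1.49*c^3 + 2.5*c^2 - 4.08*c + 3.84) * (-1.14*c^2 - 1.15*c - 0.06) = -1.6986*c^5 - 4.5635*c^4 + 1.6868*c^3 + 0.1644*c^2 - 4.1712*c - 0.2304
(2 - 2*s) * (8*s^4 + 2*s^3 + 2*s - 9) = -16*s^5 + 12*s^4 + 4*s^3 - 4*s^2 + 22*s - 18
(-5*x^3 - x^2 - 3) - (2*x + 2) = -5*x^3 - x^2 - 2*x - 5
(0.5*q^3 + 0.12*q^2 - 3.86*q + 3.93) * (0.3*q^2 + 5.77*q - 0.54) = 0.15*q^5 + 2.921*q^4 - 0.7356*q^3 - 21.158*q^2 + 24.7605*q - 2.1222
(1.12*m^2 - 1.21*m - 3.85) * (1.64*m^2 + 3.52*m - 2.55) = 1.8368*m^4 + 1.958*m^3 - 13.4292*m^2 - 10.4665*m + 9.8175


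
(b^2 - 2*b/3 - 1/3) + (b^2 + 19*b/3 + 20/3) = 2*b^2 + 17*b/3 + 19/3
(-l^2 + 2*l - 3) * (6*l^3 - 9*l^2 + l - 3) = -6*l^5 + 21*l^4 - 37*l^3 + 32*l^2 - 9*l + 9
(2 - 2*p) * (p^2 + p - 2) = -2*p^3 + 6*p - 4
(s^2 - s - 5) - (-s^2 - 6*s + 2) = 2*s^2 + 5*s - 7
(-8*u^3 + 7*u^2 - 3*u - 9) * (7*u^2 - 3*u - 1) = -56*u^5 + 73*u^4 - 34*u^3 - 61*u^2 + 30*u + 9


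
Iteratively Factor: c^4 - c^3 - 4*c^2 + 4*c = (c - 1)*(c^3 - 4*c) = (c - 1)*(c + 2)*(c^2 - 2*c) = (c - 2)*(c - 1)*(c + 2)*(c)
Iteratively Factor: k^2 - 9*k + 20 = (k - 5)*(k - 4)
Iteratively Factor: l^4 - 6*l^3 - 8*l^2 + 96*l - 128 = (l + 4)*(l^3 - 10*l^2 + 32*l - 32) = (l - 4)*(l + 4)*(l^2 - 6*l + 8) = (l - 4)^2*(l + 4)*(l - 2)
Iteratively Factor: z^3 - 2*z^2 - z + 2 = (z - 1)*(z^2 - z - 2) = (z - 1)*(z + 1)*(z - 2)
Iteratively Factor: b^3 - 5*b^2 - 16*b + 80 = (b - 4)*(b^2 - b - 20) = (b - 5)*(b - 4)*(b + 4)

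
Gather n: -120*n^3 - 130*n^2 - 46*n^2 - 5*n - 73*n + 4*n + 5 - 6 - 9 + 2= -120*n^3 - 176*n^2 - 74*n - 8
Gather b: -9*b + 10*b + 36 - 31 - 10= b - 5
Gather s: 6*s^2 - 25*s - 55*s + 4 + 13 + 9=6*s^2 - 80*s + 26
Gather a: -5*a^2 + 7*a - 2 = -5*a^2 + 7*a - 2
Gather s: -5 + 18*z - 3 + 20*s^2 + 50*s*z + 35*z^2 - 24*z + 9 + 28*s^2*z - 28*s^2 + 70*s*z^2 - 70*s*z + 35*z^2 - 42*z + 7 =s^2*(28*z - 8) + s*(70*z^2 - 20*z) + 70*z^2 - 48*z + 8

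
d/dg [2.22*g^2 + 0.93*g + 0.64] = 4.44*g + 0.93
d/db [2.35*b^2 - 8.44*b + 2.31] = 4.7*b - 8.44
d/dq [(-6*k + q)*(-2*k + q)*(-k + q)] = 20*k^2 - 18*k*q + 3*q^2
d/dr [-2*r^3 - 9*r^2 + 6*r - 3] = -6*r^2 - 18*r + 6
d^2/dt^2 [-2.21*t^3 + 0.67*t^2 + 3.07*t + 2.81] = 1.34 - 13.26*t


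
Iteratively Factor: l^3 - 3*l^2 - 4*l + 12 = (l - 2)*(l^2 - l - 6) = (l - 2)*(l + 2)*(l - 3)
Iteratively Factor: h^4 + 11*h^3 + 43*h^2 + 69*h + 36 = (h + 3)*(h^3 + 8*h^2 + 19*h + 12) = (h + 3)*(h + 4)*(h^2 + 4*h + 3) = (h + 3)^2*(h + 4)*(h + 1)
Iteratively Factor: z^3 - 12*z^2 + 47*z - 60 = (z - 3)*(z^2 - 9*z + 20) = (z - 5)*(z - 3)*(z - 4)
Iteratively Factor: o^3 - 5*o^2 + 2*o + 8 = (o - 2)*(o^2 - 3*o - 4) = (o - 2)*(o + 1)*(o - 4)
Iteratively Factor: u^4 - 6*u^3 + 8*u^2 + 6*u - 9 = (u - 3)*(u^3 - 3*u^2 - u + 3) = (u - 3)*(u - 1)*(u^2 - 2*u - 3) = (u - 3)^2*(u - 1)*(u + 1)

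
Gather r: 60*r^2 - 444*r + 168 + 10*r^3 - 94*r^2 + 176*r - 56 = 10*r^3 - 34*r^2 - 268*r + 112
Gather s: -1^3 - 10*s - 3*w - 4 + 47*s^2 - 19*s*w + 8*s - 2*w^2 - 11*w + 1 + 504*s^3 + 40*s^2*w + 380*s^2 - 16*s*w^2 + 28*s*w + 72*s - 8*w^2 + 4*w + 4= 504*s^3 + s^2*(40*w + 427) + s*(-16*w^2 + 9*w + 70) - 10*w^2 - 10*w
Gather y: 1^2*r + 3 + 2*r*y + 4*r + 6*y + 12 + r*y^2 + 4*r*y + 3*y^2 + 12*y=5*r + y^2*(r + 3) + y*(6*r + 18) + 15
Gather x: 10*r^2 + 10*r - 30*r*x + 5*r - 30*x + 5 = 10*r^2 + 15*r + x*(-30*r - 30) + 5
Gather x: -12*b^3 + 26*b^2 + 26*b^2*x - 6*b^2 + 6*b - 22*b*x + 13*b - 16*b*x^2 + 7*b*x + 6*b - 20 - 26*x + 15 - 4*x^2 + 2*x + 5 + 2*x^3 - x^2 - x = -12*b^3 + 20*b^2 + 25*b + 2*x^3 + x^2*(-16*b - 5) + x*(26*b^2 - 15*b - 25)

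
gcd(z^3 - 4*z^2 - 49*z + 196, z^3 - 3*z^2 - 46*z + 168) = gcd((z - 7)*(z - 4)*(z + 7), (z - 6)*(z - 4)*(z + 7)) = z^2 + 3*z - 28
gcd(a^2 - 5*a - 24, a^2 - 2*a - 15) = a + 3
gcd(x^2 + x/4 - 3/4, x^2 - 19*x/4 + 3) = x - 3/4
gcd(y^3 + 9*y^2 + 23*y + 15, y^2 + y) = y + 1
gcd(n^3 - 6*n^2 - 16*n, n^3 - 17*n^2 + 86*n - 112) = n - 8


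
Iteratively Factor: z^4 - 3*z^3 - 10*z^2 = (z)*(z^3 - 3*z^2 - 10*z) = z*(z + 2)*(z^2 - 5*z) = z^2*(z + 2)*(z - 5)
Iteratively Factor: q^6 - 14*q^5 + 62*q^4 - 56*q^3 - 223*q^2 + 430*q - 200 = (q - 1)*(q^5 - 13*q^4 + 49*q^3 - 7*q^2 - 230*q + 200) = (q - 5)*(q - 1)*(q^4 - 8*q^3 + 9*q^2 + 38*q - 40) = (q - 5)*(q - 4)*(q - 1)*(q^3 - 4*q^2 - 7*q + 10) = (q - 5)^2*(q - 4)*(q - 1)*(q^2 + q - 2) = (q - 5)^2*(q - 4)*(q - 1)^2*(q + 2)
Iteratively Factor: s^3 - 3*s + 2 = (s - 1)*(s^2 + s - 2) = (s - 1)^2*(s + 2)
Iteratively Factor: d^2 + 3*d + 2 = (d + 2)*(d + 1)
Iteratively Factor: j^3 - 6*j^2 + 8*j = (j - 2)*(j^2 - 4*j) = j*(j - 2)*(j - 4)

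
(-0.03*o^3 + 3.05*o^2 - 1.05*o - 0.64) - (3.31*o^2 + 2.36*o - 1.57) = -0.03*o^3 - 0.26*o^2 - 3.41*o + 0.93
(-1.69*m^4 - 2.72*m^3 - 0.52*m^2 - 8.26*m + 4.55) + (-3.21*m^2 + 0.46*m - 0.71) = -1.69*m^4 - 2.72*m^3 - 3.73*m^2 - 7.8*m + 3.84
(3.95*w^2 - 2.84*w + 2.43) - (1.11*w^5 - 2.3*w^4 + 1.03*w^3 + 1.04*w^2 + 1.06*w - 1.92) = -1.11*w^5 + 2.3*w^4 - 1.03*w^3 + 2.91*w^2 - 3.9*w + 4.35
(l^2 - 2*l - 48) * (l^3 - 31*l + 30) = l^5 - 2*l^4 - 79*l^3 + 92*l^2 + 1428*l - 1440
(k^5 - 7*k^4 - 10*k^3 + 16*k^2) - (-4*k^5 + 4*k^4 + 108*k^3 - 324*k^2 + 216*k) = 5*k^5 - 11*k^4 - 118*k^3 + 340*k^2 - 216*k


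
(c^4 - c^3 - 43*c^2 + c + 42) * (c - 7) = c^5 - 8*c^4 - 36*c^3 + 302*c^2 + 35*c - 294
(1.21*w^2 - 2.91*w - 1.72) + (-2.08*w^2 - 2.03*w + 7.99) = -0.87*w^2 - 4.94*w + 6.27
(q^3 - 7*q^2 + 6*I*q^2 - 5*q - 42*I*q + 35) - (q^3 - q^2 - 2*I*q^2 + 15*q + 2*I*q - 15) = -6*q^2 + 8*I*q^2 - 20*q - 44*I*q + 50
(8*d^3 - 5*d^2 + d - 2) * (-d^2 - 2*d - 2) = -8*d^5 - 11*d^4 - 7*d^3 + 10*d^2 + 2*d + 4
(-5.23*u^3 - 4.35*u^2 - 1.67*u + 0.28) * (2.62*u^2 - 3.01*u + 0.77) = -13.7026*u^5 + 4.3453*u^4 + 4.691*u^3 + 2.4108*u^2 - 2.1287*u + 0.2156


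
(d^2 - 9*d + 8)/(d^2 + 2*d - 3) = (d - 8)/(d + 3)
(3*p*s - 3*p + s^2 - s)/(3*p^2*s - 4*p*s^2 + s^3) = (3*p*s - 3*p + s^2 - s)/(s*(3*p^2 - 4*p*s + s^2))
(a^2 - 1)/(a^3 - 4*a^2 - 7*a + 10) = (a + 1)/(a^2 - 3*a - 10)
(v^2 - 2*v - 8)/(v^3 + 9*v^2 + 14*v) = (v - 4)/(v*(v + 7))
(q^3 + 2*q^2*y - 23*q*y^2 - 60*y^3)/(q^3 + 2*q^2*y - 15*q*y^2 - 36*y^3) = (-q^2 + q*y + 20*y^2)/(-q^2 + q*y + 12*y^2)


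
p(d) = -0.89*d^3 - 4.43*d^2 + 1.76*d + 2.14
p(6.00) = -339.02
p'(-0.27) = 3.96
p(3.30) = -72.28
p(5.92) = -327.35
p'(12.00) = -489.04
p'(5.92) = -144.27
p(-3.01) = -19.02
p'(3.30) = -56.55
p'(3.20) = -53.93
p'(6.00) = -147.52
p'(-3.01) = 4.24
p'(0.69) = -5.62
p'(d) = -2.67*d^2 - 8.86*d + 1.76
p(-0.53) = 0.10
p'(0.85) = -7.70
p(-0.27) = 1.36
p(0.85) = -0.11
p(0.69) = 0.95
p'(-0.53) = 5.71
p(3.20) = -66.75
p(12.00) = -2152.58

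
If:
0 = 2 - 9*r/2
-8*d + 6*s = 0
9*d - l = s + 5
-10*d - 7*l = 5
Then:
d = 90/191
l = -265/191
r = 4/9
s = 120/191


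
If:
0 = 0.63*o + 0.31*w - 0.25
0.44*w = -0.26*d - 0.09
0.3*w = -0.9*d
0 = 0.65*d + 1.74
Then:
No Solution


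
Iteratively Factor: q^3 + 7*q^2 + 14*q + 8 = (q + 4)*(q^2 + 3*q + 2) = (q + 2)*(q + 4)*(q + 1)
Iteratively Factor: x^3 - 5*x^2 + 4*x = (x)*(x^2 - 5*x + 4) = x*(x - 1)*(x - 4)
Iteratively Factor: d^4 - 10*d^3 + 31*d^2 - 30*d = (d - 2)*(d^3 - 8*d^2 + 15*d) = (d - 5)*(d - 2)*(d^2 - 3*d) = d*(d - 5)*(d - 2)*(d - 3)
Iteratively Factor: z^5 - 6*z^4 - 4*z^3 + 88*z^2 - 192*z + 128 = (z - 4)*(z^4 - 2*z^3 - 12*z^2 + 40*z - 32) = (z - 4)*(z - 2)*(z^3 - 12*z + 16) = (z - 4)*(z - 2)^2*(z^2 + 2*z - 8) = (z - 4)*(z - 2)^3*(z + 4)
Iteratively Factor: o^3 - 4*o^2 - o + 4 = (o - 1)*(o^2 - 3*o - 4) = (o - 4)*(o - 1)*(o + 1)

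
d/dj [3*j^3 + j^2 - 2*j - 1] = 9*j^2 + 2*j - 2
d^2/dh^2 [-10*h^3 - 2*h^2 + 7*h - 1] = -60*h - 4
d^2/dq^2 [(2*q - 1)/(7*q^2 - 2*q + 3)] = 2*((11 - 42*q)*(7*q^2 - 2*q + 3) + 4*(2*q - 1)*(7*q - 1)^2)/(7*q^2 - 2*q + 3)^3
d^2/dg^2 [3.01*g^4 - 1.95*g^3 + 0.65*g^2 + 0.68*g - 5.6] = 36.12*g^2 - 11.7*g + 1.3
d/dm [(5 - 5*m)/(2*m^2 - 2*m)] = 5/(2*m^2)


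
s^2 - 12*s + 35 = (s - 7)*(s - 5)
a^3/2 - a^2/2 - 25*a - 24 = (a/2 + 1/2)*(a - 8)*(a + 6)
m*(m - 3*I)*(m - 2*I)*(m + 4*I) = m^4 - I*m^3 + 14*m^2 - 24*I*m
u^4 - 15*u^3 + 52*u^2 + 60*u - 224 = (u - 8)*(u - 7)*(u - 2)*(u + 2)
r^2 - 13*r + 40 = (r - 8)*(r - 5)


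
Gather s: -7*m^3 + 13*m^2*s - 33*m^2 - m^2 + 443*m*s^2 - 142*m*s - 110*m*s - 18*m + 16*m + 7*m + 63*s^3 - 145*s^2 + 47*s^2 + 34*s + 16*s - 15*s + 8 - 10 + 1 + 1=-7*m^3 - 34*m^2 + 5*m + 63*s^3 + s^2*(443*m - 98) + s*(13*m^2 - 252*m + 35)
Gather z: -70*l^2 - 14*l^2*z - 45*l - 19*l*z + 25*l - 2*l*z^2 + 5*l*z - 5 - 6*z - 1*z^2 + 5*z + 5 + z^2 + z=-70*l^2 - 2*l*z^2 - 20*l + z*(-14*l^2 - 14*l)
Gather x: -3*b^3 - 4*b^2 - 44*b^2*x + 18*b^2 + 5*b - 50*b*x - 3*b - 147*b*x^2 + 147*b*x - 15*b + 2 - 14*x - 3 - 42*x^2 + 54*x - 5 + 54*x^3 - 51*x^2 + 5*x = -3*b^3 + 14*b^2 - 13*b + 54*x^3 + x^2*(-147*b - 93) + x*(-44*b^2 + 97*b + 45) - 6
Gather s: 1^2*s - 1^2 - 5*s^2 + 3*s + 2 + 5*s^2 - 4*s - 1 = 0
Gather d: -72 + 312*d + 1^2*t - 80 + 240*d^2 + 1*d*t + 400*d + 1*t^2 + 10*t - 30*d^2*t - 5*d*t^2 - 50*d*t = d^2*(240 - 30*t) + d*(-5*t^2 - 49*t + 712) + t^2 + 11*t - 152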